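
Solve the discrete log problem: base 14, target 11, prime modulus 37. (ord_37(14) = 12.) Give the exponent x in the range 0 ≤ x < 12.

2

Successive powers of 14 modulo 37:
  14^0=1  14^1=14  14^2=11
So 14^2 ≡ 11 (mod 37), giving x = 2.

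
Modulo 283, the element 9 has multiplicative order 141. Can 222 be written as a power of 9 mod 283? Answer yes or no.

no

222 ∈ ⟨9⟩ iff 222^141 ≡ 1 (mod 283), since |⟨9⟩| = 141.
222^141 mod 283 = 282.
Since 282 ≠ 1, 222 does not lie in the subgroup.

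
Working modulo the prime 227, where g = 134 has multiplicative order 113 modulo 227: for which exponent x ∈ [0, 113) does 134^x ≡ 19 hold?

57

Baby-step giant-step with m = ceil(sqrt(113)) = 11.
Baby table (134^j mod 227 for j=0..10):
  0:1  1:134  2:23  3:131  4:75  5:62  6:136  7:64
  8:177  9:110  10:212
Giant step factor: 134^(-11) ≡ 172 (mod 227).
Scan 19·172^i mod 227 for i = 0, 1, …:
  i=0: 19   i=1: 90   i=2: 44   i=3: 77
  i=4: 78   i=5: 23
Match at i=5, j=2: x = 5·11 + 2 = 57.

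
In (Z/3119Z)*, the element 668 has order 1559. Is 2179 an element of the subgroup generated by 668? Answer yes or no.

yes

2179 ∈ ⟨668⟩ iff 2179^1559 ≡ 1 (mod 3119), since |⟨668⟩| = 1559.
2179^1559 mod 3119 = 1.
Since 1 = 1, 2179 lies in the subgroup.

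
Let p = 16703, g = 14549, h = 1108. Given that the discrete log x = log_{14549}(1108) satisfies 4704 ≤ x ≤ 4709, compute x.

Compute 14549^4704 mod 16703 = 1015, then multiply by 14549 repeatedly:
  14549^4704=1015  14549^4705=1783  14549^4706=1108
Found 1108 at exponent 4706.

4706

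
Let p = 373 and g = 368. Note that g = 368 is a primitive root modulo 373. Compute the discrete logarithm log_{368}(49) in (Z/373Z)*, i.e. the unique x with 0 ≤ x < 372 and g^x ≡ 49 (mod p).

108

Baby-step giant-step with m = ceil(sqrt(372)) = 20.
Baby table (368^j mod 373 for j=0..19):
  0:1  1:368  2:25  3:248  4:252  5:232  6:332  7:205
  8:94  9:276  10:112  11:186  12:189  13:174  14:249  15:247
  16:257  17:207  18:84  19:326
Giant step factor: 368^(-20) ≡ 100 (mod 373).
Scan 49·100^i mod 373 for i = 0, 1, …:
  i=0: 49   i=1: 51   i=2: 251   i=3: 109
  i=4: 83   i=5: 94
Match at i=5, j=8: x = 5·20 + 8 = 108.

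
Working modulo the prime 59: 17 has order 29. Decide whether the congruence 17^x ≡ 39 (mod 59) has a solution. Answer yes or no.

no

39 ∈ ⟨17⟩ iff 39^29 ≡ 1 (mod 59), since |⟨17⟩| = 29.
39^29 mod 59 = 58.
Since 58 ≠ 1, 39 does not lie in the subgroup.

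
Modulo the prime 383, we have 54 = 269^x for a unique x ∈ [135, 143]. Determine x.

Compute 269^135 mod 383 = 127, then multiply by 269 repeatedly:
  269^135=127  269^136=76  269^137=145  269^138=322  269^139=60
  269^140=54
Found 54 at exponent 140.

140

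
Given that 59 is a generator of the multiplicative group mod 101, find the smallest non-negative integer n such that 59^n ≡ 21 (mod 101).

82

Baby-step giant-step with m = ceil(sqrt(100)) = 10.
Baby table (59^j mod 101 for j=0..9):
  0:1  1:59  2:47  3:46  4:88  5:41  6:96  7:8
  8:68  9:73
Giant step factor: 59^(-10) ≡ 14 (mod 101).
Scan 21·14^i mod 101 for i = 0, 1, …:
  i=0: 21   i=1: 92   i=2: 76   i=3: 54
  i=4: 49   i=5: 80   i=6: 9   i=7: 25
  i=8: 47
Match at i=8, j=2: n = 8·10 + 2 = 82.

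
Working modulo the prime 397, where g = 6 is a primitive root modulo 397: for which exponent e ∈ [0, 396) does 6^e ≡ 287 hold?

102

Baby-step giant-step with m = ceil(sqrt(396)) = 20.
Baby table (6^j mod 397 for j=0..19):
  0:1  1:6  2:36  3:216  4:105  5:233  6:207  7:51
  8:306  9:248  10:297  11:194  12:370  13:235  14:219  15:123
  16:341  17:61  18:366  19:211
Giant step factor: 6^(-20) ≡ 90 (mod 397).
Scan 287·90^i mod 397 for i = 0, 1, …:
  i=0: 287   i=1: 25   i=2: 265   i=3: 30
  i=4: 318   i=5: 36
Match at i=5, j=2: e = 5·20 + 2 = 102.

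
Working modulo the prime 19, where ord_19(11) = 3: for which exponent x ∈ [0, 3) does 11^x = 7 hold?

2

Successive powers of 11 modulo 19:
  11^0=1  11^1=11  11^2=7
So 11^2 ≡ 7 (mod 19), giving x = 2.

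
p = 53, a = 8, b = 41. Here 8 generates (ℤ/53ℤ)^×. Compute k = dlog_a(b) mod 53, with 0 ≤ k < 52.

15

Successive powers of 8 modulo 53:
  8^0=1  8^1=8  8^2=11  8^3=35  8^4=15  8^5=14
  8^6=6  8^7=48  8^8=13  8^9=51  8^10=37  8^11=31
  8^12=36  8^13=23  8^14=25  8^15=41
So 8^15 ≡ 41 (mod 53), giving k = 15.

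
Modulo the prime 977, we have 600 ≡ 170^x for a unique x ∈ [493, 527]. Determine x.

513

Compute 170^493 mod 977 = 250, then multiply by 170 repeatedly:
  170^493=250  170^494=489  170^495=85  170^496=772  170^497=322
  170^498=28  170^499=852  170^500=244  170^501=446  170^502=591
  170^503=816  170^504=963  170^505=551  170^506=855  170^507=754
  170^508=193  170^509=569  170^510=7  170^511=213  170^512=61
  170^513=600
Found 600 at exponent 513.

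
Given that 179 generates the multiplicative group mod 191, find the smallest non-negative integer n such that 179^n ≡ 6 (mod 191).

120

Baby-step giant-step with m = ceil(sqrt(190)) = 14.
Baby table (179^j mod 191 for j=0..13):
  0:1  1:179  2:144  3:182  4:108  5:41  6:81  7:174
  8:13  9:35  10:153  11:74  12:67  13:151
Giant step factor: 179^(-14) ≡ 115 (mod 191).
Scan 6·115^i mod 191 for i = 0, 1, …:
  i=0: 6   i=1: 117   i=2: 85   i=3: 34
  i=4: 90   i=5: 36   i=6: 129   i=7: 128
  i=8: 13
Match at i=8, j=8: n = 8·14 + 8 = 120.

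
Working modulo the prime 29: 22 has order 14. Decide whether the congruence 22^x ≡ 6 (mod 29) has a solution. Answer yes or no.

6 ∈ ⟨22⟩ iff 6^14 ≡ 1 (mod 29), since |⟨22⟩| = 14.
6^14 mod 29 = 1.
Since 1 = 1, 6 lies in the subgroup.

yes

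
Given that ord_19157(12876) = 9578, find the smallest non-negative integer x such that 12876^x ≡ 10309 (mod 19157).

5399

Baby-step giant-step with m = ceil(sqrt(9578)) = 98.
Baby table (12876^j mod 19157 for j=0..97):
  0:1  1:12876  2:6698  3:17791  4:16667  5:7578  6:7727  7:10551
  8:12389  9:425  10:12555  11:11414  12:13317  13:14542  14:2274  15:8128
  16:1437  17:16307  18:8212  19:10229  20:4229  21:8410  22:11796  23:8600
  24:6140  25:16858  26:14798  27:3526  28:17843  29:15724  30:11048  31:13323
  32:15170  33:4148  34:19089  35:5654  36:4304  37:16260  38:16064  39:1935
  40:10960  41:10498  42:456  43:9414  44:8325  45:9285  46:13980  47:7308
  48:17781  49:2849  50:17226  51:2230  52:16294  53:13237  54:18940  55:2830
  56:2466  57:9067  58:3934  59:3076  60:9057  61:9273  62:12724  63:3560
  64:15016  65:13572  66:2918  67:5291  68:4624  69:17825  70:13840  71:5426
  72:18754  73:2519  74:1843  75:14102  76:7306  77:11186  78:8610  79:801
  80:7210  81:1138  82:16940  83:16995  84:16366  85:1616  86:3114  87:263
  88:14756  89:18287  90:4725  91:15625  92:686  93:1559  94:16305  95:1617
  96:15990  97:6961
Giant step factor: 12876^(-98) ≡ 4717 (mod 19157).
Scan 10309·4717^i mod 19157 for i = 0, 1, …:
  i=0: 10309   i=1: 7087   i=2: 414   i=3: 17981
  i=4: 8338   i=5: 1025   i=6: 7361   i=7: 9353
  i=8: 18687   i=9: 5222     …   i=54: 1121
  i=55: 425
Match at i=55, j=9: x = 55·98 + 9 = 5399.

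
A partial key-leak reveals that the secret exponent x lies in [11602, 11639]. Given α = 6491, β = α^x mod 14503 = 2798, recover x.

11610

Compute 6491^11602 mod 14503 = 2339, then multiply by 6491 repeatedly:
  6491^11602=2339  6491^11603=12311  6491^11604=13674  6491^11605=14077  6491^11606=4907
  6491^11607=2749  6491^11608=5069  6491^11609=10075  6491^11610=2798
Found 2798 at exponent 11610.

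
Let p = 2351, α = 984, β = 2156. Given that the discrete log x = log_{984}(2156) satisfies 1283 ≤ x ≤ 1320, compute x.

1318

Compute 984^1283 mod 2351 = 1343, then multiply by 984 repeatedly:
  984^1283=1343  984^1284=250  984^1285=1496  984^1286=338  984^1287=1101
  984^1288=1924  984^1289=661  984^1290=1548  984^1291=2135  984^1292=1397
  984^1293=1664  984^1294=1080  984^1295=68  984^1296=1084  984^1297=1653
  984^1298=2011  984^1299=1633  984^1300=1139  984^1301=1700  984^1302=1239
  984^1303=1358  984^1304=904  984^1305=858  984^1306=263  984^1307=182
  984^1308=412  984^1309=1036  984^1310=1441  984^1311=291  984^1312=1873
  984^1313=2199  984^1314=896  984^1315=39  984^1316=760  984^1317=222
  984^1318=2156
Found 2156 at exponent 1318.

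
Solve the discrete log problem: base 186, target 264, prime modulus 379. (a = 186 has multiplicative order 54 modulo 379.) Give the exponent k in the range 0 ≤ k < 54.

Baby-step giant-step with m = ceil(sqrt(54)) = 8.
Baby table (186^j mod 379 for j=0..7):
  0:1  1:186  2:107  3:194  4:79  5:292  6:115  7:166
Giant step factor: 186^(-8) ≡ 197 (mod 379).
Scan 264·197^i mod 379 for i = 0, 1, …:
  i=0: 264   i=1: 85   i=2: 69   i=3: 328
  i=4: 186
Match at i=4, j=1: k = 4·8 + 1 = 33.

33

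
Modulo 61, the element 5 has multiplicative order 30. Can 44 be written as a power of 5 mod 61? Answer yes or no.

no

44 ∈ ⟨5⟩ iff 44^30 ≡ 1 (mod 61), since |⟨5⟩| = 30.
44^30 mod 61 = 60.
Since 60 ≠ 1, 44 does not lie in the subgroup.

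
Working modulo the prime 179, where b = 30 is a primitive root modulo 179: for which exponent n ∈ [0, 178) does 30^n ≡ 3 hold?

Baby-step giant-step with m = ceil(sqrt(178)) = 14.
Baby table (30^j mod 179 for j=0..13):
  0:1  1:30  2:5  3:150  4:25  5:34  6:125  7:170
  8:88  9:134  10:82  11:133  12:52  13:128
Giant step factor: 30^(-14) ≡ 42 (mod 179).
Scan 3·42^i mod 179 for i = 0, 1, …:
  i=0: 3   i=1: 126   i=2: 101   i=3: 125
Match at i=3, j=6: n = 3·14 + 6 = 48.

48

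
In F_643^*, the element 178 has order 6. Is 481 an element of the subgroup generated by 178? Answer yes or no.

no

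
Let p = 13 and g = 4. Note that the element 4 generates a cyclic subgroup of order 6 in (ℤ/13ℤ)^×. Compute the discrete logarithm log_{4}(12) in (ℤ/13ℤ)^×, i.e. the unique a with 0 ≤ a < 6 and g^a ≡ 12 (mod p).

Successive powers of 4 modulo 13:
  4^0=1  4^1=4  4^2=3  4^3=12
So 4^3 ≡ 12 (mod 13), giving a = 3.

3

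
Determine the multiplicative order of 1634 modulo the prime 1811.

181

The order of 1634 must divide p − 1 = 1810 = 2 · 5 · 181.
Divisors: 1, 2, 5, 10, 181, 362, 905, 1810.
Check each in increasing order: 1634^1 ≡ 1634;  1634^2 ≡ 542;  1634^5 ≡ 1204;  1634^10 ≡ 816;  1634^181 ≡ 1.
Smallest exponent giving 1 is 181.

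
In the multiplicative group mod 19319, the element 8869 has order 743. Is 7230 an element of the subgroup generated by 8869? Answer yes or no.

7230 ∈ ⟨8869⟩ iff 7230^743 ≡ 1 (mod 19319), since |⟨8869⟩| = 743.
7230^743 mod 19319 = 11202.
Since 11202 ≠ 1, 7230 does not lie in the subgroup.

no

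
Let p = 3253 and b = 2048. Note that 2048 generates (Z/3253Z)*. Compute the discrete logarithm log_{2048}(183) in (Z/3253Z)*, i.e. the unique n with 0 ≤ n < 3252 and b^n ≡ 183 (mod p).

2650

Baby-step giant-step with m = ceil(sqrt(3252)) = 58.
Baby table (2048^j mod 3253 for j=0..57):
  0:1  1:2048  2:1187  3:985  4:420  5:1368  6:831  7:569
  8:738  9:2032  10:949  11:1511  12:925  13:1154  14:1714  15:285
  16:1393  17:3236  18:967  19:2592  20:2773  21:2619  22:2768  23:2138
  24:86  25:466  26:1239  27:132  28:337  29:540  30:3153  31:139
  32:1661  33:2343  34:289  35:3079  36:1478  37:1654  38:1019  39:1739
  40:2690  41:1791  42:1837  43:1708  44:1009  45:777  46:579  47:1700
  48:890  49:1040  50:2458  51:1593  52:2958  53:898  54:1159  55:2195
  56:2967  57:3065
Giant step factor: 2048^(-58) ≡ 2772 (mod 3253).
Scan 183·2772^i mod 3253 for i = 0, 1, …:
  i=0: 183   i=1: 3061   i=2: 1268   i=3: 1656
  i=4: 449   i=5: 1982   i=6: 3040   i=7: 1610
  i=8: 3057   i=9: 3192     …   i=44: 1604
  i=45: 2690
Match at i=45, j=40: n = 45·58 + 40 = 2650.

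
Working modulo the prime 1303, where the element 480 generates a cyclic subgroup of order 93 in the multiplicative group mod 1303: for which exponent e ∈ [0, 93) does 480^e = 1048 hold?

Baby-step giant-step with m = ceil(sqrt(93)) = 10.
Baby table (480^j mod 1303 for j=0..9):
  0:1  1:480  2:1072  3:1178  4:1241  5:209  6:1292  7:1235
  8:1238  9:72
Giant step factor: 480^(-10) ≡ 235 (mod 1303).
Scan 1048·235^i mod 1303 for i = 0, 1, …:
  i=0: 1048   i=1: 13   i=2: 449   i=3: 1275
  i=4: 1238
Match at i=4, j=8: e = 4·10 + 8 = 48.

48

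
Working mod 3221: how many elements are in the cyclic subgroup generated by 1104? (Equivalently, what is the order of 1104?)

3220

The order of 1104 must divide p − 1 = 3220 = 2^2 · 5 · 7 · 23.
Divisors: 1, 2, 4, 5, 7, 10, 14, 20, 23, 28, 35, 46, 70, 92, 115, 140, 161, 230, 322, 460, 644, 805, 1610, 3220.
Check each in increasing order: 1104^1 ≡ 1104;  1104^2 ≡ 1278;  1104^4 ≡ 237;  1104^5 ≡ 747;  1104^7 ≡ 1250;  1104^10 ≡ 776;  1104^14 ≡ 315;  1104^20 ≡ 3070;  1104^23 ≡ 2112;  1104^28 ≡ 2595;  1104^35 ≡ 203;  1104^46 ≡ 2680;  1104^70 ≡ 2557;  1104^92 ≡ 2791;  1104^115 ≡ 162;  1104^140 ≡ 2840;  1104^161 ≡ 2546;  1104^230 ≡ 476;  1104^322 ≡ 1464;  1104^460 ≡ 1106;  1104^644 ≡ 1331;  1104^805 ≡ 234;  1104^1610 ≡ 3220;  1104^3220 ≡ 1.
Smallest exponent giving 1 is 3220.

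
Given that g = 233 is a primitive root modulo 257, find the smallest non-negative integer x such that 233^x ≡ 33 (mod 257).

Baby-step giant-step with m = ceil(sqrt(256)) = 16.
Baby table (233^j mod 257 for j=0..15):
  0:1  1:233  2:62  3:54  4:246  5:7  6:89  7:177
  8:121  9:180  10:49  11:109  12:211  13:76  14:232  15:86
Giant step factor: 233^(-16) ≡ 32 (mod 257).
Scan 33·32^i mod 257 for i = 0, 1, …:
  i=0: 33   i=1: 28   i=2: 125   i=3: 145
  i=4: 14   i=5: 191   i=6: 201   i=7: 7
Match at i=7, j=5: x = 7·16 + 5 = 117.

117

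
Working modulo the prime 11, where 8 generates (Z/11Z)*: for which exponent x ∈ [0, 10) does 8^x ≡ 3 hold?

Successive powers of 8 modulo 11:
  8^0=1  8^1=8  8^2=9  8^3=6  8^4=4  8^5=10
  8^6=3
So 8^6 ≡ 3 (mod 11), giving x = 6.

6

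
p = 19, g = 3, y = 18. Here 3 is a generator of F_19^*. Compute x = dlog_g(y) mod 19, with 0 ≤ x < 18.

Successive powers of 3 modulo 19:
  3^0=1  3^1=3  3^2=9  3^3=8  3^4=5  3^5=15
  3^6=7  3^7=2  3^8=6  3^9=18
So 3^9 ≡ 18 (mod 19), giving x = 9.

9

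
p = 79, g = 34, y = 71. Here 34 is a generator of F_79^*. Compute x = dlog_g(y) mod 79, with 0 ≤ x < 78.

27

Successive powers of 34 modulo 79:
  34^0=1  34^1=34  34^2=50  34^3=41  34^4=51  34^5=75
  34^6=22  34^7=37  34^8=73  34^9=33  34^10=16  34^11=70
  34^12=10  34^13=24  34^14=26  34^15=15  34^16=36  34^17=39
  34^18=62  34^19=54  34^20=19  34^21=14  34^22=2  34^23=68
  34^24=21  34^25=3  34^26=23  34^27=71
So 34^27 ≡ 71 (mod 79), giving x = 27.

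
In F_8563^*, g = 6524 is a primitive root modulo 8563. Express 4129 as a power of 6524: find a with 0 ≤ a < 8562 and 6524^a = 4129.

Baby-step giant-step with m = ceil(sqrt(8562)) = 93.
Baby table (6524^j mod 8563 for j=0..92):
  0:1  1:6524  2:4466  3:4858  4:1929  5:5749  6:536  7:3160
  8:4699  9:736  10:6384  11:7347  12:4717  13:6849  14:1142  15:598
  16:5187  17:7575  18:2227  19:6100  20:4139  21:3697  22:5820  23:1338
  24:3415  25:7097  26:687  27:3539  28:2588  29:6439  30:6521  31:2020
  32:23  33:4481  34:8525  35:415  36:1552  37:3782  38:3765  39:4176
  40:5321  41:8365  42:1261  43:6284  44:5735  45:3393  46:577  47:5191
  48:7982  49:2965  50:8406  51:3292  52:1004  53:7964  54:5415  55:5085
  56:1478  57:534  58:7238  59:4330  60:8146  61:2526  62:4412  63:3645
  64:529  65:307  66:7689  67:982  68:1444  69:1356  70:965  71:1855
  72:2501  73:4009  74:3314  75:7524  76:3460  77:972  78:4708  79:8074
  80:3763  81:8254  82:4952  83:7212  84:5966  85:3349  86:4663  87:5636
  88:8305  89:3719  90:3777  91:5397  92:7535
Giant step factor: 6524^(-93) ≡ 985 (mod 8563).
Scan 4129·985^i mod 8563 for i = 0, 1, …:
  i=0: 4129   i=1: 8203   i=2: 5046   i=3: 3770
  i=4: 5671   i=5: 2859   i=6: 7451   i=7: 744
  i=8: 4985   i=9: 3626     …   i=90: 7283
  i=91: 6524
Match at i=91, j=1: a = 91·93 + 1 = 8464.

8464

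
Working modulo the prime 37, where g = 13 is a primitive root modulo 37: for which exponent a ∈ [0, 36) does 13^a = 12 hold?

Successive powers of 13 modulo 37:
  13^0=1  13^1=13  13^2=21  13^3=14  13^4=34  13^5=35
  13^6=11  13^7=32  13^8=9  13^9=6  13^10=4  13^11=15
  13^12=10  13^13=19  13^14=25  13^15=29  13^16=7  13^17=17
  13^18=36  13^19=24  13^20=16  13^21=23  13^22=3  13^23=2
  13^24=26  13^25=5  13^26=28  13^27=31  13^28=33  13^29=22
  13^30=27  13^31=18  13^32=12
So 13^32 ≡ 12 (mod 37), giving a = 32.

32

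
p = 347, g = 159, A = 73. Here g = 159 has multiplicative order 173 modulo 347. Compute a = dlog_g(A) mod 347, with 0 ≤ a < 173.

Baby-step giant-step with m = ceil(sqrt(173)) = 14.
Baby table (159^j mod 347 for j=0..13):
  0:1  1:159  2:297  3:31  4:71  5:185  6:267  7:119
  8:183  9:296  10:219  11:121  12:154  13:196
Giant step factor: 159^(-14) ≡ 184 (mod 347).
Scan 73·184^i mod 347 for i = 0, 1, …:
  i=0: 73   i=1: 246   i=2: 154
Match at i=2, j=12: a = 2·14 + 12 = 40.

40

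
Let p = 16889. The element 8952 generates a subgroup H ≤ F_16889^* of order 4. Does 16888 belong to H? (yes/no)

yes

⟨8952⟩ has order 4; its elements mod 16889 are {1, 7937, 8952, 16888}.
16888 is in this set.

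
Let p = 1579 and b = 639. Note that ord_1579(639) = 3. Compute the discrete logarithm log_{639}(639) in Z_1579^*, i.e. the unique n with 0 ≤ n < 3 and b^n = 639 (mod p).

Successive powers of 639 modulo 1579:
  639^0=1  639^1=639
So 639^1 ≡ 639 (mod 1579), giving n = 1.

1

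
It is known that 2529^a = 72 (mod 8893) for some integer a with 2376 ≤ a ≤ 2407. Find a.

2403

Compute 2529^2376 mod 8893 = 2005, then multiply by 2529 repeatedly:
  2529^2376=2005  2529^2377=1635  2529^2378=8563  2529^2379=1372  2529^2380=1518
  2529^2381=6139  2529^2382=7246  2529^2383=5554  2529^2384=4019  2529^2385=8245
  2529^2386=6413  2529^2387=6538  2529^2388=2515  2529^2389=1940  2529^2390=6217
  2529^2391=8862  2529^2392=1638  2529^2393=7257  2529^2394=6694  2529^2395=5747
  2529^2396=3001  2529^2397=3800  2529^2398=5760  2529^2399=306  2529^2400=183
  2529^2401=371  2529^2402=4494  2529^2403=72
Found 72 at exponent 2403.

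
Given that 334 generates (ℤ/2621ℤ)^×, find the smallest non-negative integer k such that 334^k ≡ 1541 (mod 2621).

2346

Baby-step giant-step with m = ceil(sqrt(2620)) = 52.
Baby table (334^j mod 2621 for j=0..51):
  0:1  1:334  2:1474  3:2189  4:2488  5:135  6:533  7:2415
  8:1963  9:392  10:2499  11:1188  12:1021  13:284  14:500  15:1877
  16:499  17:1543  18:1646  19:1975  20:1779  21:1840  22:1246  23:2046
  24:1904  25:1654  26:2026  27:466  28:1005  29:182  30:505  31:926
  32:6  33:2004  34:981  35:29  36:1823  37:810  38:577  39:1385
  40:1294  41:2352  42:1889  43:1886  44:884  45:1704  46:379  47:778
  48:373  49:1395  50:2013  51:1366
Giant step factor: 334^(-52) ≡ 538 (mod 2621).
Scan 1541·538^i mod 2621 for i = 0, 1, …:
  i=0: 1541   i=1: 822   i=2: 1908   i=3: 1693
  i=4: 1347   i=5: 1290   i=6: 2076   i=7: 342
  i=8: 526   i=9: 2541     …   i=44: 1672
  i=45: 533
Match at i=45, j=6: k = 45·52 + 6 = 2346.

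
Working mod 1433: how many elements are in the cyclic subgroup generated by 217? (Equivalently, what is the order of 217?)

1432

The order of 217 must divide p − 1 = 1432 = 2^3 · 179.
Divisors: 1, 2, 4, 8, 179, 358, 716, 1432.
Check each in increasing order: 217^1 ≡ 217;  217^2 ≡ 1233;  217^4 ≡ 1309;  217^8 ≡ 1046;  217^179 ≡ 1091;  217^358 ≡ 891;  217^716 ≡ 1432;  217^1432 ≡ 1.
Smallest exponent giving 1 is 1432.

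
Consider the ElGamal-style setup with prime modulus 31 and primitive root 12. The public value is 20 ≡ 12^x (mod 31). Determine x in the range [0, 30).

2

Successive powers of 12 modulo 31:
  12^0=1  12^1=12  12^2=20
So 12^2 ≡ 20 (mod 31), giving x = 2.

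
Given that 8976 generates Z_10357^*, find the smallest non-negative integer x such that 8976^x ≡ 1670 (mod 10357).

9870

Baby-step giant-step with m = ceil(sqrt(10356)) = 102.
Baby table (8976^j mod 10357 for j=0..101):
  0:1  1:8976  2:1473  3:6116  4:5116  5:8635  6:6329  7:959
  8:1317  9:4055  10:3182  11:7383  12:5722  13:309  14:8265  15:9806
  16:4870  17:6580  18:6466  19:8545  20:6335  21:3030  22:10155  23:9680
  24:2807  25:7408  26:2268  27:6063  28:5810  29:3065  30:3248  31:9450
  32:9727  33:42  34:4140  35:10081  36:8304  37:7732  38:175  39:6893
  40:9207  41:3529  42:4598  43:9360  44:9733  45:2113  46:2621  47:5349
  48:7929  49:7757  50:7078  51:2290  52:6752  53:7145  54:2976  55:1873
  56:2637  57:3967  58:426  59:2043  60:6078  61:5809  62:4446  63:1775
  64:3334  65:4611  66:1764  67:8168  68:9122  69:6987  70:3677  71:7350
  72:9867  73:3485  74:3220  75:6690  76:9911  77:4863  78:5890  79:6512
  80:7161  81:1594  82:4727  83:7280  84:2967  85:3945  86:10094  87:708
  88:6167  89:7184  90:902  91:7535  92:2950  93:6708  94:5767  95:306
  96:2051  97:5387  98:7236  99:1589  100:1275  101:10272
Giant step factor: 8976^(-102) ≡ 7311 (mod 10357).
Scan 1670·7311^i mod 10357 for i = 0, 1, …:
  i=0: 1670   i=1: 8824   i=2: 8868   i=3: 9485
  i=4: 4720   i=5: 8753   i=6: 7637   i=7: 9877
  i=8: 1743   i=9: 3963     …   i=95: 5758
  i=96: 5890
Match at i=96, j=78: x = 96·102 + 78 = 9870.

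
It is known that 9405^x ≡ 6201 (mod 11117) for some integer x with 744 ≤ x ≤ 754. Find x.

745

Compute 9405^744 mod 11117 = 10990, then multiply by 9405 repeatedly:
  9405^744=10990  9405^745=6201
Found 6201 at exponent 745.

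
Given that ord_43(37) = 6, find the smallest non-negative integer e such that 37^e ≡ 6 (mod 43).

Successive powers of 37 modulo 43:
  37^0=1  37^1=37  37^2=36  37^3=42  37^4=6
So 37^4 ≡ 6 (mod 43), giving e = 4.

4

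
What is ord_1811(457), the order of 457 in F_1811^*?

The order of 457 must divide p − 1 = 1810 = 2 · 5 · 181.
Divisors: 1, 2, 5, 10, 181, 362, 905, 1810.
Check each in increasing order: 457^1 ≡ 457;  457^2 ≡ 584;  457^5 ≡ 688;  457^10 ≡ 673;  457^181 ≡ 433;  457^362 ≡ 956;  457^905 ≡ 1.
Smallest exponent giving 1 is 905.

905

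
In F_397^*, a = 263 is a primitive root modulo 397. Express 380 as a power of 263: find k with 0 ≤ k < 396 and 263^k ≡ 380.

339

Baby-step giant-step with m = ceil(sqrt(396)) = 20.
Baby table (263^j mod 397 for j=0..19):
  0:1  1:263  2:91  3:113  4:341  5:358  6:65  7:24
  8:357  9:199  10:330  11:244  12:255  13:369  14:179  15:231
  16:12  17:377  18:298  19:165
Giant step factor: 263^(-20) ≡ 192 (mod 397).
Scan 380·192^i mod 397 for i = 0, 1, …:
  i=0: 380   i=1: 309   i=2: 175   i=3: 252
  i=4: 347   i=5: 325   i=6: 71   i=7: 134
  i=8: 320   i=9: 302     …   i=15: 280
  i=16: 165
Match at i=16, j=19: k = 16·20 + 19 = 339.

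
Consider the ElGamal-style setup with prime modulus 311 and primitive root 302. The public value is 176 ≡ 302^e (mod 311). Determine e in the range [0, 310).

Successive powers of 302 modulo 311:
  302^0=1  302^1=302  302^2=81  302^3=204  302^4=30  302^5=41
  302^6=253  302^7=211  302^8=278  302^9=297  302^10=126  302^11=110
  302^12=254  302^13=202  302^14=48  302^15=190  302^16=156  302^17=151
  302^18=196  302^19=102  302^20=15  302^21=176
So 302^21 ≡ 176 (mod 311), giving e = 21.

21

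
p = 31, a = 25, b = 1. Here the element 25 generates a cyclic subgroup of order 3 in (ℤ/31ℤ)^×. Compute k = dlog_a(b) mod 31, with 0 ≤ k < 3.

0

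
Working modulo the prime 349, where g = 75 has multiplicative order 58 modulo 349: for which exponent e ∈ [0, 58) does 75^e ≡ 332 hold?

56

Baby-step giant-step with m = ceil(sqrt(58)) = 8.
Baby table (75^j mod 349 for j=0..7):
  0:1  1:75  2:41  3:283  4:285  5:86  6:168  7:36
Giant step factor: 75^(-8) ≡ 110 (mod 349).
Scan 332·110^i mod 349 for i = 0, 1, …:
  i=0: 332   i=1: 224   i=2: 210   i=3: 66
  i=4: 280   i=5: 88   i=6: 257   i=7: 1
Match at i=7, j=0: e = 7·8 + 0 = 56.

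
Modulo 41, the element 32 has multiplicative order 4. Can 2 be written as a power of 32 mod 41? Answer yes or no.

no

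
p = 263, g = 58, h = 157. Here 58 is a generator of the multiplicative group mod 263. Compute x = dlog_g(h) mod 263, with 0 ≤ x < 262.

72

Baby-step giant-step with m = ceil(sqrt(262)) = 17.
Baby table (58^j mod 263 for j=0..16):
  0:1  1:58  2:208  3:229  4:132  5:29  6:104  7:246
  8:66  9:146  10:52  11:123  12:33  13:73  14:26  15:193
  16:148
Giant step factor: 58^(-17) ≡ 227 (mod 263).
Scan 157·227^i mod 263 for i = 0, 1, …:
  i=0: 157   i=1: 134   i=2: 173   i=3: 84
  i=4: 132
Match at i=4, j=4: x = 4·17 + 4 = 72.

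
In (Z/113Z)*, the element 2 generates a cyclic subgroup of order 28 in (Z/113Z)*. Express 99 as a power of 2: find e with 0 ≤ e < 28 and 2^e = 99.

Successive powers of 2 modulo 113:
  2^0=1  2^1=2  2^2=4  2^3=8  2^4=16  2^5=32
  2^6=64  2^7=15  2^8=30  2^9=60  2^10=7  2^11=14
  2^12=28  2^13=56  2^14=112  2^15=111  2^16=109  2^17=105
  2^18=97  2^19=81  2^20=49  2^21=98  2^22=83  2^23=53
  2^24=106  2^25=99
So 2^25 ≡ 99 (mod 113), giving e = 25.

25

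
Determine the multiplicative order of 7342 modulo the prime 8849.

The order of 7342 must divide p − 1 = 8848 = 2^4 · 7 · 79.
Divisors: 1, 2, 4, 7, 8, 14, 16, 28, 56, 79, 112, 158, 316, 553, 632, 1106, 1264, 2212, 4424, 8848.
Check each in increasing order: 7342^1 ≡ 7342;  7342^2 ≡ 5705;  7342^4 ≡ 403;  7342^7 ≡ 6551;  7342^8 ≡ 3127;  7342^14 ≡ 6800;  7342^16 ≡ 8833;  7342^28 ≡ 3975;  7342^56 ≡ 5160;  7342^79 ≡ 320;  7342^112 ≡ 7808;  7342^158 ≡ 5061;  7342^316 ≡ 4715;  7342^553 ≡ 4626;  7342^632 ≡ 2537;  7342^1106 ≡ 2994;  7342^1264 ≡ 3146;  7342^2212 ≡ 8848;  7342^4424 ≡ 1.
Smallest exponent giving 1 is 4424.

4424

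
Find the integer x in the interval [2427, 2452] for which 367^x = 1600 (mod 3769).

Compute 367^2427 mod 3769 = 3024, then multiply by 367 repeatedly:
  367^2427=3024  367^2428=1722  367^2429=2551  367^2430=1505  367^2431=2061
  367^2432=2587  367^2433=3410  367^2434=162  367^2435=2919  367^2436=877
  367^2437=1494  367^2438=1793  367^2439=2225  367^2440=2471  367^2441=2297
  367^2442=2512  367^2443=2268  367^2444=3176  367^2445=971  367^2446=2071
  367^2447=2488  367^2448=998  367^2449=673  367^2450=2006  367^2451=1247
  367^2452=1600
Found 1600 at exponent 2452.

2452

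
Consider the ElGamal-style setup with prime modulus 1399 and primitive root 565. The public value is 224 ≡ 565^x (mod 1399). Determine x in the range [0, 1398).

170

Baby-step giant-step with m = ceil(sqrt(1398)) = 38.
Baby table (565^j mod 1399 for j=0..37):
  0:1  1:565  2:253  3:247  4:1054  5:935  6:852  7:124
  8:110  9:594  10:1249  11:589  12:1222  13:723  14:1386  15:1049
  16:908  17:986  18:288  19:436  20:116  21:1186  22:1368  23:672
  24:551  25:737  26:902  27:394  28:169  29:353  30:787  31:1172
  32:453  33:1327  34:1290  35:1370  36:403  37:1057
Giant step factor: 565^(-38) ≡ 458 (mod 1399).
Scan 224·458^i mod 1399 for i = 0, 1, …:
  i=0: 224   i=1: 465   i=2: 322   i=3: 581
  i=4: 288
Match at i=4, j=18: x = 4·38 + 18 = 170.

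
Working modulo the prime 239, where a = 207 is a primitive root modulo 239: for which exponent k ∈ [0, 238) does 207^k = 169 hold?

226

Baby-step giant-step with m = ceil(sqrt(238)) = 16.
Baby table (207^j mod 239 for j=0..15):
  0:1  1:207  2:68  3:214  4:83  5:212  6:147  7:76
  8:197  9:149  10:12  11:94  12:99  13:178  14:40  15:154
Giant step factor: 207^(-16) ≡ 218 (mod 239).
Scan 169·218^i mod 239 for i = 0, 1, …:
  i=0: 169   i=1: 36   i=2: 200   i=3: 102
  i=4: 9   i=5: 50   i=6: 145   i=7: 62
  i=8: 132   i=9: 96     …   i=13: 213
  i=14: 68
Match at i=14, j=2: k = 14·16 + 2 = 226.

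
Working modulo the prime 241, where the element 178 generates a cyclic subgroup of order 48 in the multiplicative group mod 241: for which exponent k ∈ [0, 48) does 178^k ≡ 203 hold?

31

Baby-step giant-step with m = ceil(sqrt(48)) = 7.
Baby table (178^j mod 241 for j=0..6):
  0:1  1:178  2:113  3:111  4:237  5:11  6:30
Giant step factor: 178^(-7) ≡ 222 (mod 241).
Scan 203·222^i mod 241 for i = 0, 1, …:
  i=0: 203   i=1: 240   i=2: 19   i=3: 121
  i=4: 111
Match at i=4, j=3: k = 4·7 + 3 = 31.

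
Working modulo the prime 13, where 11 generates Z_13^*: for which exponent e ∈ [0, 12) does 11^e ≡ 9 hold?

8

Successive powers of 11 modulo 13:
  11^0=1  11^1=11  11^2=4  11^3=5  11^4=3  11^5=7
  11^6=12  11^7=2  11^8=9
So 11^8 ≡ 9 (mod 13), giving e = 8.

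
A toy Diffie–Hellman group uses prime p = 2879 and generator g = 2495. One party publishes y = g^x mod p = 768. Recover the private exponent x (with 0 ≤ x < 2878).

Baby-step giant-step with m = ceil(sqrt(2878)) = 54.
Baby table (2495^j mod 2879 for j=0..53):
  0:1  1:2495  2:627  3:1068  4:1585  5:1708  6:540  7:2807
  8:1737  9:920  10:837  11:1040  12:821  13:1426  14:2305  15:1612
  16:2856  17:195  18:2853  19:1347  20:972  21:1022  22:1975  23:1656
  24:355  25:1872  26:902  27:1991  28:1270  29:1750  30:1686  31:351
  32:529  33:1273  34:598  35:688  36:676  37:2405  38:639  39:2218
  40:472  41:129  42:2286  43:271  44:2459  45:56  46:1528  47:564
  48:2228  49:2390  50:641  51:1450  52:1726  53:2265
Giant step factor: 2495^(-54) ≡ 2736 (mod 2879).
Scan 768·2736^i mod 2879 for i = 0, 1, …:
  i=0: 768   i=1: 2457   i=2: 2766   i=3: 1764
  i=4: 1100   i=5: 1045   i=6: 273   i=7: 1267
  i=8: 196   i=9: 762     …   i=32: 2190
  i=33: 641
Match at i=33, j=50: x = 33·54 + 50 = 1832.

1832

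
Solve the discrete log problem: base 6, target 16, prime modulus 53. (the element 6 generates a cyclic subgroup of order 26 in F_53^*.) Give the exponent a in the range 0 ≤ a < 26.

6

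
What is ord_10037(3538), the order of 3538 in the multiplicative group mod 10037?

The order of 3538 must divide p − 1 = 10036 = 2^2 · 13 · 193.
Divisors: 1, 2, 4, 13, 26, 52, 193, 386, 772, 2509, 5018, 10036.
Check each in increasing order: 3538^1 ≡ 3538;  3538^2 ≡ 1305;  3538^4 ≡ 6772;  3538^13 ≡ 3349;  3538^26 ≡ 4472;  3538^52 ≡ 5080;  3538^193 ≡ 9332;  3538^386 ≡ 5212;  3538^772 ≡ 4822;  3538^2509 ≡ 6766;  3538^5018 ≡ 10036;  3538^10036 ≡ 1.
Smallest exponent giving 1 is 10036.

10036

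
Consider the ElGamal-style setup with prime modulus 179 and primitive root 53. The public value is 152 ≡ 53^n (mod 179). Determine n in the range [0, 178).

177

Baby-step giant-step with m = ceil(sqrt(178)) = 14.
Baby table (53^j mod 179 for j=0..13):
  0:1  1:53  2:124  3:128  4:161  5:120  6:95  7:23
  8:145  9:167  10:80  11:123  12:75  13:37
Giant step factor: 53^(-14) ≡ 67 (mod 179).
Scan 152·67^i mod 179 for i = 0, 1, …:
  i=0: 152   i=1: 160   i=2: 159   i=3: 92
  i=4: 78   i=5: 35   i=6: 18   i=7: 132
  i=8: 73   i=9: 58   i=10: 127   i=11: 96
  i=12: 167
Match at i=12, j=9: n = 12·14 + 9 = 177.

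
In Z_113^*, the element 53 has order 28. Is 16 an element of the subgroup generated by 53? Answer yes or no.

16 ∈ ⟨53⟩ iff 16^28 ≡ 1 (mod 113), since |⟨53⟩| = 28.
16^28 mod 113 = 1.
Since 1 = 1, 16 lies in the subgroup.

yes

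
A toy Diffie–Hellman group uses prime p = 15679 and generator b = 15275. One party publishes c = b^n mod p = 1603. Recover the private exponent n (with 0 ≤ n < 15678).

15151

Baby-step giant-step with m = ceil(sqrt(15678)) = 126.
Baby table (15275^j mod 15679 for j=0..125):
  0:1  1:15275  2:6426  3:6610  4:10669  5:1449  6:10406  7:13627
  8:13700  9:15566  10:14294  11:10775  12:5662  13:1686  14:8732  15:47
  16:12370  17:4121  18:12769  19:15394  20:5387  21:3033  22:13309  23:1061
  24:10368  25:13300  26:4697  27:15250  28:847  29:2750  30:2209  31:1267
  32:5539  33:4341  34:2284  35:2325  36:1440  37:14042  38:2830  39:1247
  40:13619  41:1253  42:11195  43:8451  44:3818  45:9749  46:12512  47:9469
  48:200  49:13274  50:15201  51:4964  52:1456  53:7578  54:11572  55:12933
  56:11854  57:8758  58:5222  59:6977  60:3512  61:7941  62:6031  63:9400
  64:12397  65:8892  66:13802  67:5716  68:11228  69:10798  70:12049  71:8373
  72:3972  73:10249  74:14339  75:8274  76:12610  77:1235  78:2788  79:2536
  80:10270  81:5855  82:2109  83:10309  84:5778  85:1859  86:1556  87:14215
  88:11333  89:15415  90:12582  91:12547  92:11008  93:5604  94:9439  95:12320
  96:8642  97:5049  98:14153  99:5023  100:8978  101:10416  102:9587  103:15244
  104:3271  105:11231  106:9586  107:15648  108:12524  109:4621  110:14596  111:14199
  112:2118  113:6673  114:896  115:14312  116:3503  117:11577  118:10913  119:12626
  120:10450  121:11530  122:14222  123:8505  124:13360  125:11815
Giant step factor: 15275^(-126) ≡ 126 (mod 15679).
Scan 1603·126^i mod 15679 for i = 0, 1, …:
  i=0: 1603   i=1: 13830   i=2: 2211   i=3: 12043
  i=4: 12234   i=5: 4942   i=6: 11211   i=7: 1476
  i=8: 13507   i=9: 8550     …   i=119: 14818
  i=120: 1267
Match at i=120, j=31: n = 120·126 + 31 = 15151.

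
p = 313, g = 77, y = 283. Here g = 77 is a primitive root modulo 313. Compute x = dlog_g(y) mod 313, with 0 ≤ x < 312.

Baby-step giant-step with m = ceil(sqrt(312)) = 18.
Baby table (77^j mod 313 for j=0..17):
  0:1  1:77  2:295  3:179  4:11  5:221  6:115  7:91
  8:121  9:240  10:13  11:62  12:79  13:136  14:143  15:56
  16:243  17:244
Giant step factor: 77^(-18) ≡ 274 (mod 313).
Scan 283·274^i mod 313 for i = 0, 1, …:
  i=0: 283   i=1: 231   i=2: 68   i=3: 165
  i=4: 138   i=5: 252   i=6: 188   i=7: 180
  i=8: 179
Match at i=8, j=3: x = 8·18 + 3 = 147.

147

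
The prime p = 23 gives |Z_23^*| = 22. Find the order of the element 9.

11

The order of 9 must divide p − 1 = 22 = 2 · 11.
Divisors: 1, 2, 11, 22.
Check each in increasing order: 9^1 ≡ 9;  9^2 ≡ 12;  9^11 ≡ 1.
Smallest exponent giving 1 is 11.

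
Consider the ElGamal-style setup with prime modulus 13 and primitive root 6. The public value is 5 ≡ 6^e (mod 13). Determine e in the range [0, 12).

9

Successive powers of 6 modulo 13:
  6^0=1  6^1=6  6^2=10  6^3=8  6^4=9  6^5=2
  6^6=12  6^7=7  6^8=3  6^9=5
So 6^9 ≡ 5 (mod 13), giving e = 9.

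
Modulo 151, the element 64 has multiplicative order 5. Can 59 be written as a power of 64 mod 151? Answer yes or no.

yes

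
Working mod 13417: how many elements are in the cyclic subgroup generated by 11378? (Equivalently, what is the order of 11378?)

The order of 11378 must divide p − 1 = 13416 = 2^3 · 3 · 13 · 43.
Divisors: 1, 2, 3, 4, 6, 8, 12, 13, 24, 26, 39, 43, 52, 78, 86, 104, 129, 156, 172, 258, 312, 344, 516, 559, 1032, 1118, 1677, 2236, 3354, 4472, 6708, 13416.
Check each in increasing order: 11378^1 ≡ 11378;  11378^2 ≡ 11668;  11378^3 ≡ 10706;  11378^4 ≡ 13342;  11378^6 ≡ 10422;  11378^8 ≡ 5625;  11378^12 ≡ 7469;  11378^13 ≡ 12421;  11378^24 ≡ 11492;  11378^26 ≡ 12575;  11378^39 ≡ 6778;  11378^43 ≡ 1496;  11378^52 ≡ 11280;  11378^78 ≡ 1476;  11378^86 ≡ 10794;  11378^104 ≡ 4989;  11378^129 ≡ 7173;  11378^156 ≡ 5022;  11378^172 ≡ 10625;  11378^258 ≡ 11151;  11378^312 ≡ 9941;  11378^344 ≡ 13404;  11378^516 ≡ 9462;  11378^559 ≡ 217;  11378^1032 ≡ 11220;  11378^1118 ≡ 6838;  11378^1677 ≡ 7976;  11378^2236 ≡ 13416;  11378^3354 ≡ 6579;  11378^4472 ≡ 1.
Smallest exponent giving 1 is 4472.

4472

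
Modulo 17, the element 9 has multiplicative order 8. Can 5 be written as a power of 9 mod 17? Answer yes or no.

no

5 ∈ ⟨9⟩ iff 5^8 ≡ 1 (mod 17), since |⟨9⟩| = 8.
5^8 mod 17 = 16.
Since 16 ≠ 1, 5 does not lie in the subgroup.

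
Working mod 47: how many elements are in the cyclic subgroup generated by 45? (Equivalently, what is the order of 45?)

The order of 45 must divide p − 1 = 46 = 2 · 23.
Divisors: 1, 2, 23, 46.
Check each in increasing order: 45^1 ≡ 45;  45^2 ≡ 4;  45^23 ≡ 46;  45^46 ≡ 1.
Smallest exponent giving 1 is 46.

46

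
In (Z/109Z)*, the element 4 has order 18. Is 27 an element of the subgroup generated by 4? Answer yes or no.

yes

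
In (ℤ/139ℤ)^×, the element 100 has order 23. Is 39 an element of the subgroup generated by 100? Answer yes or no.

39 ∈ ⟨100⟩ iff 39^23 ≡ 1 (mod 139), since |⟨100⟩| = 23.
39^23 mod 139 = 138.
Since 138 ≠ 1, 39 does not lie in the subgroup.

no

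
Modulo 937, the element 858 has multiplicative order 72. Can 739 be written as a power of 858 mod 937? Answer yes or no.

739 ∈ ⟨858⟩ iff 739^72 ≡ 1 (mod 937), since |⟨858⟩| = 72.
739^72 mod 937 = 512.
Since 512 ≠ 1, 739 does not lie in the subgroup.

no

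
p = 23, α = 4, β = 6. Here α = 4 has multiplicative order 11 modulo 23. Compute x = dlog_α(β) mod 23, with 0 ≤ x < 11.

10

Successive powers of 4 modulo 23:
  4^0=1  4^1=4  4^2=16  4^3=18  4^4=3  4^5=12
  4^6=2  4^7=8  4^8=9  4^9=13  4^10=6
So 4^10 ≡ 6 (mod 23), giving x = 10.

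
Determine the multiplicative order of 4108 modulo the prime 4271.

2135

The order of 4108 must divide p − 1 = 4270 = 2 · 5 · 7 · 61.
Divisors: 1, 2, 5, 7, 10, 14, 35, 61, 70, 122, 305, 427, 610, 854, 2135, 4270.
Check each in increasing order: 4108^1 ≡ 4108;  4108^2 ≡ 943;  4108^5 ≡ 1611;  4108^7 ≡ 2968;  4108^10 ≡ 2824;  4108^14 ≡ 2222;  4108^35 ≡ 2389;  4108^61 ≡ 600;  4108^70 ≡ 1265;  4108^122 ≡ 1236;  4108^305 ≡ 1206;  4108^427 ≡ 37;  4108^610 ≡ 2296;  4108^854 ≡ 1369;  4108^2135 ≡ 1.
Smallest exponent giving 1 is 2135.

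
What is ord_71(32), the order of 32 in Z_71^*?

The order of 32 must divide p − 1 = 70 = 2 · 5 · 7.
Divisors: 1, 2, 5, 7, 10, 14, 35, 70.
Check each in increasing order: 32^1 ≡ 32;  32^2 ≡ 30;  32^5 ≡ 45;  32^7 ≡ 1.
Smallest exponent giving 1 is 7.

7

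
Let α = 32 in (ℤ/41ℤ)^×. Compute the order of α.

The order of 32 must divide p − 1 = 40 = 2^3 · 5.
Divisors: 1, 2, 4, 5, 8, 10, 20, 40.
Check each in increasing order: 32^1 ≡ 32;  32^2 ≡ 40;  32^4 ≡ 1.
Smallest exponent giving 1 is 4.

4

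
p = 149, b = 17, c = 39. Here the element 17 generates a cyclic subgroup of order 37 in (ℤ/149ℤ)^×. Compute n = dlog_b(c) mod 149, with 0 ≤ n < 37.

25

Successive powers of 17 modulo 149:
  17^0=1  17^1=17  17^2=140  17^3=145  17^4=81  17^5=36
  17^6=16  17^7=123  17^8=5  17^9=85  17^10=104  17^11=129
  17^12=107  17^13=31  17^14=80  17^15=19  17^16=25  17^17=127
  17^18=73  17^19=49  17^20=88  17^21=6  17^22=102  17^23=95
  17^24=125  17^25=39
So 17^25 ≡ 39 (mod 149), giving n = 25.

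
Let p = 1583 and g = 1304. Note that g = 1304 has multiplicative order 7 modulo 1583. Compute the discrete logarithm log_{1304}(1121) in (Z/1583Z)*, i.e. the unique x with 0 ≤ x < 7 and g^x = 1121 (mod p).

Successive powers of 1304 modulo 1583:
  1304^0=1  1304^1=1304  1304^2=274  1304^3=1121
So 1304^3 ≡ 1121 (mod 1583), giving x = 3.

3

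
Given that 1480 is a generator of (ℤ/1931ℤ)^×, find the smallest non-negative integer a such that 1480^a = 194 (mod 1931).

47

Baby-step giant-step with m = ceil(sqrt(1930)) = 44.
Baby table (1480^j mod 1931 for j=0..43):
  0:1  1:1480  2:646  3:235  4:220  5:1192  6:1157  7:1494
  8:125  9:1555  10:1579  11:410  12:466  13:313  14:1731  15:1374
  16:177  17:1275  18:413  19:1044  20:320  21:505  22:103  23:1822
  24:884  25:1033  26:1419  27:1123  28:1380  29:1333  30:1289  31:1823
  32:433  33:1679  34:1654  35:1343  36:641  37:559  38:852  39:17
  40:57  41:1327  42:133  43:1809
Giant step factor: 1480^(-44) ≡ 1763 (mod 1931).
Scan 194·1763^i mod 1931 for i = 0, 1, …:
  i=0: 194   i=1: 235
Match at i=1, j=3: a = 1·44 + 3 = 47.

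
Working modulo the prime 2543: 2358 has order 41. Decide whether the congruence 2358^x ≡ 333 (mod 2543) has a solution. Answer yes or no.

333 ∈ ⟨2358⟩ iff 333^41 ≡ 1 (mod 2543), since |⟨2358⟩| = 41.
333^41 mod 2543 = 1.
Since 1 = 1, 333 lies in the subgroup.

yes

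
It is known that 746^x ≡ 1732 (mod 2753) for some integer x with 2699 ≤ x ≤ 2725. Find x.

Compute 746^2699 mod 2753 = 1866, then multiply by 746 repeatedly:
  746^2699=1866  746^2700=1771  746^2701=2479  746^2702=2071  746^2703=533
  746^2704=1186  746^2705=1043  746^2706=1732
Found 1732 at exponent 2706.

2706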